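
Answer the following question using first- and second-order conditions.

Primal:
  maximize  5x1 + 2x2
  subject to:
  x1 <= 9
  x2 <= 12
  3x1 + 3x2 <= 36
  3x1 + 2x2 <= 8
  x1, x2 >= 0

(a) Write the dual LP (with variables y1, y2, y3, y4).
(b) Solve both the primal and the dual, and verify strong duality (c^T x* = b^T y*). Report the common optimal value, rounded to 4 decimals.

The standard primal-dual pair for 'max c^T x s.t. A x <= b, x >= 0' is:
  Dual:  min b^T y  s.t.  A^T y >= c,  y >= 0.

So the dual LP is:
  minimize  9y1 + 12y2 + 36y3 + 8y4
  subject to:
    y1 + 3y3 + 3y4 >= 5
    y2 + 3y3 + 2y4 >= 2
    y1, y2, y3, y4 >= 0

Solving the primal: x* = (2.6667, 0).
  primal value c^T x* = 13.3333.
Solving the dual: y* = (0, 0, 0, 1.6667).
  dual value b^T y* = 13.3333.
Strong duality: c^T x* = b^T y*. Confirmed.

13.3333


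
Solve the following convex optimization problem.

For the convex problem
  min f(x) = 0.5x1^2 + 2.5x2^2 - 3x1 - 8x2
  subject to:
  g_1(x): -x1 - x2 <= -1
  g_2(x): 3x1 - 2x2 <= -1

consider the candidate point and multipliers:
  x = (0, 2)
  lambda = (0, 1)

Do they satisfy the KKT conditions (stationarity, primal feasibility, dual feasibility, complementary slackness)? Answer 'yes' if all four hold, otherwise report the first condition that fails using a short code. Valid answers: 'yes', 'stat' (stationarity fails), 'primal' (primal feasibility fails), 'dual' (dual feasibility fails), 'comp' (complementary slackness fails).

Gradient of f: grad f(x) = Q x + c = (-3, 2)
Constraint values g_i(x) = a_i^T x - b_i:
  g_1((0, 2)) = -1
  g_2((0, 2)) = -3
Stationarity residual: grad f(x) + sum_i lambda_i a_i = (0, 0)
  -> stationarity OK
Primal feasibility (all g_i <= 0): OK
Dual feasibility (all lambda_i >= 0): OK
Complementary slackness (lambda_i * g_i(x) = 0 for all i): FAILS

Verdict: the first failing condition is complementary_slackness -> comp.

comp


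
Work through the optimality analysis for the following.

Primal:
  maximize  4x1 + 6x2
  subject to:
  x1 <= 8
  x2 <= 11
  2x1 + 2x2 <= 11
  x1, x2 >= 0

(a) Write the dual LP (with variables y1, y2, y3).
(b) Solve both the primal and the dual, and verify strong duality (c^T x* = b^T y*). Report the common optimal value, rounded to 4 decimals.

The standard primal-dual pair for 'max c^T x s.t. A x <= b, x >= 0' is:
  Dual:  min b^T y  s.t.  A^T y >= c,  y >= 0.

So the dual LP is:
  minimize  8y1 + 11y2 + 11y3
  subject to:
    y1 + 2y3 >= 4
    y2 + 2y3 >= 6
    y1, y2, y3 >= 0

Solving the primal: x* = (0, 5.5).
  primal value c^T x* = 33.
Solving the dual: y* = (0, 0, 3).
  dual value b^T y* = 33.
Strong duality: c^T x* = b^T y*. Confirmed.

33


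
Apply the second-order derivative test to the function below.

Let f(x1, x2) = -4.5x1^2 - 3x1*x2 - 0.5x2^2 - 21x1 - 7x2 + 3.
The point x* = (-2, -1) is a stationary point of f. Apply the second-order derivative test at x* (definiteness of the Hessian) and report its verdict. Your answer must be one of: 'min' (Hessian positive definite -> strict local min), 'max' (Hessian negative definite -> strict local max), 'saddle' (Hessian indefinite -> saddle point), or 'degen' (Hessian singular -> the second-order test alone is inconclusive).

Compute the Hessian H = grad^2 f:
  H = [[-9, -3], [-3, -1]]
Verify stationarity: grad f(x*) = H x* + g = (0, 0).
Eigenvalues of H: -10, 0.
H has a zero eigenvalue (singular; negative semidefinite but not definite), so H is neither positive definite, negative definite, nor indefinite. The second-order test alone is inconclusive -> degen.
(Indeed, f is constant along the null direction of H through x*, so x* is not a strict local extremum.)

degen


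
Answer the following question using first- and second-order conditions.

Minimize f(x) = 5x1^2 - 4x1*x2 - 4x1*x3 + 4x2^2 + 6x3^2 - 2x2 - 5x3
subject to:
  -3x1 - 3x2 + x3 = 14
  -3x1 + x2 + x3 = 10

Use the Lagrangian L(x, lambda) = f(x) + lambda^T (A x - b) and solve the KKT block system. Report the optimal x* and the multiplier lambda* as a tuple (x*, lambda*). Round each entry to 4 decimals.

Form the Lagrangian:
  L(x, lambda) = (1/2) x^T Q x + c^T x + lambda^T (A x - b)
Stationarity (grad_x L = 0): Q x + c + A^T lambda = 0.
Primal feasibility: A x = b.

This gives the KKT block system:
  [ Q   A^T ] [ x     ]   [-c ]
  [ A    0  ] [ lambda ] = [ b ]

Solving the linear system:
  x*      = (-3.6277, -1, 0.117)
  lambda* = (-1.6011, -9.3138)
  f(x*)   = 58.484

x* = (-3.6277, -1, 0.117), lambda* = (-1.6011, -9.3138)


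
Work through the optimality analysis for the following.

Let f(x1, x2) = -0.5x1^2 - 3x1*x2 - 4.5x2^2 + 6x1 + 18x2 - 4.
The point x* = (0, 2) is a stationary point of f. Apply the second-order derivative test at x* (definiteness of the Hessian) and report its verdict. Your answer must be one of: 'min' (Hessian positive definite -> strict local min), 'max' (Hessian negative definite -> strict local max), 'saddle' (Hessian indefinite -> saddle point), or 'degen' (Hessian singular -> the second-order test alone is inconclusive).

Compute the Hessian H = grad^2 f:
  H = [[-1, -3], [-3, -9]]
Verify stationarity: grad f(x*) = H x* + g = (0, 0).
Eigenvalues of H: -10, 0.
H has a zero eigenvalue (singular; negative semidefinite but not definite), so H is neither positive definite, negative definite, nor indefinite. The second-order test alone is inconclusive -> degen.
(Indeed, f is constant along the null direction of H through x*, so x* is not a strict local extremum.)

degen


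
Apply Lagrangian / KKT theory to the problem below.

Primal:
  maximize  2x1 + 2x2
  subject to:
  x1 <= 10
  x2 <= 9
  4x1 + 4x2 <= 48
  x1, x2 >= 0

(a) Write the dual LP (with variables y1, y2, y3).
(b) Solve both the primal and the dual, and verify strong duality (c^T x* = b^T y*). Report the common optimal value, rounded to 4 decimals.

The standard primal-dual pair for 'max c^T x s.t. A x <= b, x >= 0' is:
  Dual:  min b^T y  s.t.  A^T y >= c,  y >= 0.

So the dual LP is:
  minimize  10y1 + 9y2 + 48y3
  subject to:
    y1 + 4y3 >= 2
    y2 + 4y3 >= 2
    y1, y2, y3 >= 0

Solving the primal: x* = (3, 9).
  primal value c^T x* = 24.
Solving the dual: y* = (0, 0, 0.5).
  dual value b^T y* = 24.
Strong duality: c^T x* = b^T y*. Confirmed.

24


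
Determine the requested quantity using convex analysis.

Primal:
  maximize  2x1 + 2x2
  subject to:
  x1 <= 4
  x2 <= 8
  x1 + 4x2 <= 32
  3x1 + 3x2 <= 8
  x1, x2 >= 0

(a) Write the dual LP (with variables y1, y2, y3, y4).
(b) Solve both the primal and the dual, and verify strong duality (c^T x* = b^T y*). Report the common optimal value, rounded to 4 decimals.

The standard primal-dual pair for 'max c^T x s.t. A x <= b, x >= 0' is:
  Dual:  min b^T y  s.t.  A^T y >= c,  y >= 0.

So the dual LP is:
  minimize  4y1 + 8y2 + 32y3 + 8y4
  subject to:
    y1 + y3 + 3y4 >= 2
    y2 + 4y3 + 3y4 >= 2
    y1, y2, y3, y4 >= 0

Solving the primal: x* = (2.6667, 0).
  primal value c^T x* = 5.3333.
Solving the dual: y* = (0, 0, 0, 0.6667).
  dual value b^T y* = 5.3333.
Strong duality: c^T x* = b^T y*. Confirmed.

5.3333


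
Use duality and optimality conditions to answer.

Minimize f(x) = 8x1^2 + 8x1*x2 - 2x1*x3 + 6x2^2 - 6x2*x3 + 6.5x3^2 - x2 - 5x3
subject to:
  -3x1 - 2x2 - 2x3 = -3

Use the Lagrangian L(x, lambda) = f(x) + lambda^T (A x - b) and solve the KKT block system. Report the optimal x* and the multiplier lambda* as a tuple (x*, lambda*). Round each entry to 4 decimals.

Form the Lagrangian:
  L(x, lambda) = (1/2) x^T Q x + c^T x + lambda^T (A x - b)
Stationarity (grad_x L = 0): Q x + c + A^T lambda = 0.
Primal feasibility: A x = b.

This gives the KKT block system:
  [ Q   A^T ] [ x     ]   [-c ]
  [ A    0  ] [ lambda ] = [ b ]

Solving the linear system:
  x*      = (-0.0664, 0.7313, 0.8684)
  lambda* = (1.0169)
  f(x*)   = -1.0112

x* = (-0.0664, 0.7313, 0.8684), lambda* = (1.0169)


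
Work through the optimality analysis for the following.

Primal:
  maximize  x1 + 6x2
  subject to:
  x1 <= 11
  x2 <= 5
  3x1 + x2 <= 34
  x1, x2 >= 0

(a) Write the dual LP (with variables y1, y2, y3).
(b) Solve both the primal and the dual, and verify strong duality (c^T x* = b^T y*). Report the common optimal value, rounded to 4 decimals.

The standard primal-dual pair for 'max c^T x s.t. A x <= b, x >= 0' is:
  Dual:  min b^T y  s.t.  A^T y >= c,  y >= 0.

So the dual LP is:
  minimize  11y1 + 5y2 + 34y3
  subject to:
    y1 + 3y3 >= 1
    y2 + y3 >= 6
    y1, y2, y3 >= 0

Solving the primal: x* = (9.6667, 5).
  primal value c^T x* = 39.6667.
Solving the dual: y* = (0, 5.6667, 0.3333).
  dual value b^T y* = 39.6667.
Strong duality: c^T x* = b^T y*. Confirmed.

39.6667


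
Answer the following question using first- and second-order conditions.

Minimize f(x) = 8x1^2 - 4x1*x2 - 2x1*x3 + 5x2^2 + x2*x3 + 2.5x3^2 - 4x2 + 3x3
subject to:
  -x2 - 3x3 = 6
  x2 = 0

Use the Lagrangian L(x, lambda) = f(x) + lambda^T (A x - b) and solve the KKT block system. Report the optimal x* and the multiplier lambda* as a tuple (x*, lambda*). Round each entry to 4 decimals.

Form the Lagrangian:
  L(x, lambda) = (1/2) x^T Q x + c^T x + lambda^T (A x - b)
Stationarity (grad_x L = 0): Q x + c + A^T lambda = 0.
Primal feasibility: A x = b.

This gives the KKT block system:
  [ Q   A^T ] [ x     ]   [-c ]
  [ A    0  ] [ lambda ] = [ b ]

Solving the linear system:
  x*      = (-0.25, 0, -2)
  lambda* = (-2.1667, 2.8333)
  f(x*)   = 3.5

x* = (-0.25, 0, -2), lambda* = (-2.1667, 2.8333)


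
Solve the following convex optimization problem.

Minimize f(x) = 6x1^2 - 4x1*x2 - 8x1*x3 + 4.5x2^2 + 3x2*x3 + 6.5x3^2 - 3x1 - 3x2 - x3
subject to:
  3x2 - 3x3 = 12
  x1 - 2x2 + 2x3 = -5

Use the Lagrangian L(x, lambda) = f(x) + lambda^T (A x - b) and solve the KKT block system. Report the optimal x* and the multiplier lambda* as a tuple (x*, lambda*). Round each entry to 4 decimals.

Form the Lagrangian:
  L(x, lambda) = (1/2) x^T Q x + c^T x + lambda^T (A x - b)
Stationarity (grad_x L = 0): Q x + c + A^T lambda = 0.
Primal feasibility: A x = b.

This gives the KKT block system:
  [ Q   A^T ] [ x     ]   [-c ]
  [ A    0  ] [ lambda ] = [ b ]

Solving the linear system:
  x*      = (3, 3.7143, -0.2857)
  lambda* = (-19.4762, -20.4286)
  f(x*)   = 55.8571

x* = (3, 3.7143, -0.2857), lambda* = (-19.4762, -20.4286)


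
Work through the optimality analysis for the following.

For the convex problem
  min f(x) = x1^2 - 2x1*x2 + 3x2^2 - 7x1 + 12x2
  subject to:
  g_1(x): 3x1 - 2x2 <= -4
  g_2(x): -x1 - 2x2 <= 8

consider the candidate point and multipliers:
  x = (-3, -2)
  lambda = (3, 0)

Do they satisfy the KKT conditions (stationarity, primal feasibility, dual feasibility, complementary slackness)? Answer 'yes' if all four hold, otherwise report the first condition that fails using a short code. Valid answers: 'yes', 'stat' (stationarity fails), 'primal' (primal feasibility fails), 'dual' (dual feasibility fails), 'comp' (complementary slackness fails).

Gradient of f: grad f(x) = Q x + c = (-9, 6)
Constraint values g_i(x) = a_i^T x - b_i:
  g_1((-3, -2)) = -1
  g_2((-3, -2)) = -1
Stationarity residual: grad f(x) + sum_i lambda_i a_i = (0, 0)
  -> stationarity OK
Primal feasibility (all g_i <= 0): OK
Dual feasibility (all lambda_i >= 0): OK
Complementary slackness (lambda_i * g_i(x) = 0 for all i): FAILS

Verdict: the first failing condition is complementary_slackness -> comp.

comp


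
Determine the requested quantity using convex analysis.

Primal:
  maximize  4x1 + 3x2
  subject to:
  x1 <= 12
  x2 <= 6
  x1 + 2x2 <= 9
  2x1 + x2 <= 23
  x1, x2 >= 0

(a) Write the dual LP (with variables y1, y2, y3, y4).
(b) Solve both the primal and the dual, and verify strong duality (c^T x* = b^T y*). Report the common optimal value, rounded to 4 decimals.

The standard primal-dual pair for 'max c^T x s.t. A x <= b, x >= 0' is:
  Dual:  min b^T y  s.t.  A^T y >= c,  y >= 0.

So the dual LP is:
  minimize  12y1 + 6y2 + 9y3 + 23y4
  subject to:
    y1 + y3 + 2y4 >= 4
    y2 + 2y3 + y4 >= 3
    y1, y2, y3, y4 >= 0

Solving the primal: x* = (9, 0).
  primal value c^T x* = 36.
Solving the dual: y* = (0, 0, 4, 0).
  dual value b^T y* = 36.
Strong duality: c^T x* = b^T y*. Confirmed.

36


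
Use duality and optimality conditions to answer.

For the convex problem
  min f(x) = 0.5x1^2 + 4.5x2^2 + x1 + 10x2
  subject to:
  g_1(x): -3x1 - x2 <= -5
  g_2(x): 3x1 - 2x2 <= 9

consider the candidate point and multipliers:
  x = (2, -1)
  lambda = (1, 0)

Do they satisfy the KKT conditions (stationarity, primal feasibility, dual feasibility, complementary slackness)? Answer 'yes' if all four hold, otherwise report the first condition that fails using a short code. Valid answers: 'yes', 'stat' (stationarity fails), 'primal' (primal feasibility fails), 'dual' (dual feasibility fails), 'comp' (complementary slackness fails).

Gradient of f: grad f(x) = Q x + c = (3, 1)
Constraint values g_i(x) = a_i^T x - b_i:
  g_1((2, -1)) = 0
  g_2((2, -1)) = -1
Stationarity residual: grad f(x) + sum_i lambda_i a_i = (0, 0)
  -> stationarity OK
Primal feasibility (all g_i <= 0): OK
Dual feasibility (all lambda_i >= 0): OK
Complementary slackness (lambda_i * g_i(x) = 0 for all i): OK

Verdict: yes, KKT holds.

yes


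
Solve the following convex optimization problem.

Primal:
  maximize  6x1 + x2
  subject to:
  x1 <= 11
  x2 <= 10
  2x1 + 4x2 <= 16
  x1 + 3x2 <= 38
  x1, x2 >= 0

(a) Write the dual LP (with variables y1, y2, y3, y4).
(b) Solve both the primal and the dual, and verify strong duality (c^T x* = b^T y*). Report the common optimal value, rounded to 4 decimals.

The standard primal-dual pair for 'max c^T x s.t. A x <= b, x >= 0' is:
  Dual:  min b^T y  s.t.  A^T y >= c,  y >= 0.

So the dual LP is:
  minimize  11y1 + 10y2 + 16y3 + 38y4
  subject to:
    y1 + 2y3 + y4 >= 6
    y2 + 4y3 + 3y4 >= 1
    y1, y2, y3, y4 >= 0

Solving the primal: x* = (8, 0).
  primal value c^T x* = 48.
Solving the dual: y* = (0, 0, 3, 0).
  dual value b^T y* = 48.
Strong duality: c^T x* = b^T y*. Confirmed.

48


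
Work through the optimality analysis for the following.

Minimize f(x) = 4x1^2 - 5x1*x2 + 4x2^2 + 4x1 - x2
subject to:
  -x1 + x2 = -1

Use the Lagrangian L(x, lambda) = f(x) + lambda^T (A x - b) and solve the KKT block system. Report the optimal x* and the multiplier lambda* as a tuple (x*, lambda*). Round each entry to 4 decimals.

Form the Lagrangian:
  L(x, lambda) = (1/2) x^T Q x + c^T x + lambda^T (A x - b)
Stationarity (grad_x L = 0): Q x + c + A^T lambda = 0.
Primal feasibility: A x = b.

This gives the KKT block system:
  [ Q   A^T ] [ x     ]   [-c ]
  [ A    0  ] [ lambda ] = [ b ]

Solving the linear system:
  x*      = (0, -1)
  lambda* = (9)
  f(x*)   = 5

x* = (0, -1), lambda* = (9)


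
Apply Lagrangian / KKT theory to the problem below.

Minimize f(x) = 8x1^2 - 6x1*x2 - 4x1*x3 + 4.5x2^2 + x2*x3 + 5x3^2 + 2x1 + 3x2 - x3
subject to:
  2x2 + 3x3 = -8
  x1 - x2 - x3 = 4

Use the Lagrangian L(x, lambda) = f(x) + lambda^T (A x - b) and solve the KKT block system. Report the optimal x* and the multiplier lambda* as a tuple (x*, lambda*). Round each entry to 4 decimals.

Form the Lagrangian:
  L(x, lambda) = (1/2) x^T Q x + c^T x + lambda^T (A x - b)
Stationarity (grad_x L = 0): Q x + c + A^T lambda = 0.
Primal feasibility: A x = b.

This gives the KKT block system:
  [ Q   A^T ] [ x     ]   [-c ]
  [ A    0  ] [ lambda ] = [ b ]

Solving the linear system:
  x*      = (0.6, -2.2, -1.2)
  lambda* = (-4, -29.6)
  f(x*)   = 41.1

x* = (0.6, -2.2, -1.2), lambda* = (-4, -29.6)


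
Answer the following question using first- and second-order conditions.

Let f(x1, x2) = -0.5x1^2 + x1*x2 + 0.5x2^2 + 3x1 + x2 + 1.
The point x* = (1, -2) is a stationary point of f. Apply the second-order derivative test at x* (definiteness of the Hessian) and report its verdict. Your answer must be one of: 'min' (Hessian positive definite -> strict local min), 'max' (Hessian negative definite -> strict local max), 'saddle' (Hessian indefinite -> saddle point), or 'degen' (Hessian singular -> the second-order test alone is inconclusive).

Compute the Hessian H = grad^2 f:
  H = [[-1, 1], [1, 1]]
Verify stationarity: grad f(x*) = H x* + g = (0, 0).
Eigenvalues of H: -1.4142, 1.4142.
Eigenvalues have mixed signs, so H is indefinite -> x* is a saddle point.

saddle


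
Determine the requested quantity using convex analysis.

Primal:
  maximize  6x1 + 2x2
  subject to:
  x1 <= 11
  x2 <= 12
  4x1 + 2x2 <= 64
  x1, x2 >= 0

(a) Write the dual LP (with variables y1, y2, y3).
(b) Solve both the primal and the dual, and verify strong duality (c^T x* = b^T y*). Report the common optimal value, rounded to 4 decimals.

The standard primal-dual pair for 'max c^T x s.t. A x <= b, x >= 0' is:
  Dual:  min b^T y  s.t.  A^T y >= c,  y >= 0.

So the dual LP is:
  minimize  11y1 + 12y2 + 64y3
  subject to:
    y1 + 4y3 >= 6
    y2 + 2y3 >= 2
    y1, y2, y3 >= 0

Solving the primal: x* = (11, 10).
  primal value c^T x* = 86.
Solving the dual: y* = (2, 0, 1).
  dual value b^T y* = 86.
Strong duality: c^T x* = b^T y*. Confirmed.

86


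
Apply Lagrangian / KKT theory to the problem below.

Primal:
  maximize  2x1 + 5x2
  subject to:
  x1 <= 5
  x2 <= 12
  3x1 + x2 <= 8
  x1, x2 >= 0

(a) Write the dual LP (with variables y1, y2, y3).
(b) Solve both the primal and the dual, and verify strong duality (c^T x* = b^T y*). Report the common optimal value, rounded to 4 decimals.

The standard primal-dual pair for 'max c^T x s.t. A x <= b, x >= 0' is:
  Dual:  min b^T y  s.t.  A^T y >= c,  y >= 0.

So the dual LP is:
  minimize  5y1 + 12y2 + 8y3
  subject to:
    y1 + 3y3 >= 2
    y2 + y3 >= 5
    y1, y2, y3 >= 0

Solving the primal: x* = (0, 8).
  primal value c^T x* = 40.
Solving the dual: y* = (0, 0, 5).
  dual value b^T y* = 40.
Strong duality: c^T x* = b^T y*. Confirmed.

40


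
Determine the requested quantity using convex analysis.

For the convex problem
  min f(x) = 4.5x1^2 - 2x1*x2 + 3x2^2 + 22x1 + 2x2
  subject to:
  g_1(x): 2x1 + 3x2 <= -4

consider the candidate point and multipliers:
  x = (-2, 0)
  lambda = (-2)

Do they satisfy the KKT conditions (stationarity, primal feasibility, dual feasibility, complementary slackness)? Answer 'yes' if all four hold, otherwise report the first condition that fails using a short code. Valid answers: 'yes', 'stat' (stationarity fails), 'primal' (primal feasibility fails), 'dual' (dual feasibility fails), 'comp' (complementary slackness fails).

Gradient of f: grad f(x) = Q x + c = (4, 6)
Constraint values g_i(x) = a_i^T x - b_i:
  g_1((-2, 0)) = 0
Stationarity residual: grad f(x) + sum_i lambda_i a_i = (0, 0)
  -> stationarity OK
Primal feasibility (all g_i <= 0): OK
Dual feasibility (all lambda_i >= 0): FAILS
Complementary slackness (lambda_i * g_i(x) = 0 for all i): OK

Verdict: the first failing condition is dual_feasibility -> dual.

dual


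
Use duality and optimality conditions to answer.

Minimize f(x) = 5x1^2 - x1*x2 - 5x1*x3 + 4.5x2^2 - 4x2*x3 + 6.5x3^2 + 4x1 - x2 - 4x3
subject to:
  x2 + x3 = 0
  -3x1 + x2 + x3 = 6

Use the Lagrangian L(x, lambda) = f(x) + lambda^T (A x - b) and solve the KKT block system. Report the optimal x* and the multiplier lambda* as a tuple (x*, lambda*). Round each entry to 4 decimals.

Form the Lagrangian:
  L(x, lambda) = (1/2) x^T Q x + c^T x + lambda^T (A x - b)
Stationarity (grad_x L = 0): Q x + c + A^T lambda = 0.
Primal feasibility: A x = b.

This gives the KKT block system:
  [ Q   A^T ] [ x     ]   [-c ]
  [ A    0  ] [ lambda ] = [ b ]

Solving the linear system:
  x*      = (-2, 0.1667, -0.1667)
  lambda* = (1.9444, -5.1111)
  f(x*)   = 11.5833

x* = (-2, 0.1667, -0.1667), lambda* = (1.9444, -5.1111)


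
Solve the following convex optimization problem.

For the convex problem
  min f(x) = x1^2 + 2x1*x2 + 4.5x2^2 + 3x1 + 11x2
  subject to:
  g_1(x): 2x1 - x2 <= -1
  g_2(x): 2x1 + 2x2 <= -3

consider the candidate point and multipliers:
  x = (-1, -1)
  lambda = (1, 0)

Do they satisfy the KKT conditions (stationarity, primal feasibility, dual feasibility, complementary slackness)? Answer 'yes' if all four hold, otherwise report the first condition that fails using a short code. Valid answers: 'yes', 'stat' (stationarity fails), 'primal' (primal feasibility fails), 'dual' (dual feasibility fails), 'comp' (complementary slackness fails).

Gradient of f: grad f(x) = Q x + c = (-1, 0)
Constraint values g_i(x) = a_i^T x - b_i:
  g_1((-1, -1)) = 0
  g_2((-1, -1)) = -1
Stationarity residual: grad f(x) + sum_i lambda_i a_i = (1, -1)
  -> stationarity FAILS
Primal feasibility (all g_i <= 0): OK
Dual feasibility (all lambda_i >= 0): OK
Complementary slackness (lambda_i * g_i(x) = 0 for all i): OK

Verdict: the first failing condition is stationarity -> stat.

stat


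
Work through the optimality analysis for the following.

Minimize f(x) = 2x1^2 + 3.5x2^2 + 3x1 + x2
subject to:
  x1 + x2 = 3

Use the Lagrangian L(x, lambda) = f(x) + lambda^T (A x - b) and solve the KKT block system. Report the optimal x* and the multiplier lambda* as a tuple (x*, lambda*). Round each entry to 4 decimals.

Form the Lagrangian:
  L(x, lambda) = (1/2) x^T Q x + c^T x + lambda^T (A x - b)
Stationarity (grad_x L = 0): Q x + c + A^T lambda = 0.
Primal feasibility: A x = b.

This gives the KKT block system:
  [ Q   A^T ] [ x     ]   [-c ]
  [ A    0  ] [ lambda ] = [ b ]

Solving the linear system:
  x*      = (1.7273, 1.2727)
  lambda* = (-9.9091)
  f(x*)   = 18.0909

x* = (1.7273, 1.2727), lambda* = (-9.9091)


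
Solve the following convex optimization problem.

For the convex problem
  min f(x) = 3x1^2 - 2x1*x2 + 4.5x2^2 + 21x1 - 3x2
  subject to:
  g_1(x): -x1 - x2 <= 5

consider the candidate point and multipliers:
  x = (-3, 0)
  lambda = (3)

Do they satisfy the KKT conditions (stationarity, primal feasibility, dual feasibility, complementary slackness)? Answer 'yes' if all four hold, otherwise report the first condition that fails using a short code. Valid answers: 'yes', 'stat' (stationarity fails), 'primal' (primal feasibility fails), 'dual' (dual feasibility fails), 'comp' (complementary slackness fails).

Gradient of f: grad f(x) = Q x + c = (3, 3)
Constraint values g_i(x) = a_i^T x - b_i:
  g_1((-3, 0)) = -2
Stationarity residual: grad f(x) + sum_i lambda_i a_i = (0, 0)
  -> stationarity OK
Primal feasibility (all g_i <= 0): OK
Dual feasibility (all lambda_i >= 0): OK
Complementary slackness (lambda_i * g_i(x) = 0 for all i): FAILS

Verdict: the first failing condition is complementary_slackness -> comp.

comp


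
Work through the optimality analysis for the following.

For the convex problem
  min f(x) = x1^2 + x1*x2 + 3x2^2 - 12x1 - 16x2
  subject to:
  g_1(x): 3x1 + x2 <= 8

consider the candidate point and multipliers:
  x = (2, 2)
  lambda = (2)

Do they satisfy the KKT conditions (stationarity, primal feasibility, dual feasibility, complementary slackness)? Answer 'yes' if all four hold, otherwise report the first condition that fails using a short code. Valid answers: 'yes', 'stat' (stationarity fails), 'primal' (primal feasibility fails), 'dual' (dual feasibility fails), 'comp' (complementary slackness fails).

Gradient of f: grad f(x) = Q x + c = (-6, -2)
Constraint values g_i(x) = a_i^T x - b_i:
  g_1((2, 2)) = 0
Stationarity residual: grad f(x) + sum_i lambda_i a_i = (0, 0)
  -> stationarity OK
Primal feasibility (all g_i <= 0): OK
Dual feasibility (all lambda_i >= 0): OK
Complementary slackness (lambda_i * g_i(x) = 0 for all i): OK

Verdict: yes, KKT holds.

yes


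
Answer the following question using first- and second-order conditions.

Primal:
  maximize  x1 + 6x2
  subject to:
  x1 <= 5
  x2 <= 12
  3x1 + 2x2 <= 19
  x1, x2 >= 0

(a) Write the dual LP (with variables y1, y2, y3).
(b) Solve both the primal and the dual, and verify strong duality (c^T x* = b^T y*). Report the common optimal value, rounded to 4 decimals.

The standard primal-dual pair for 'max c^T x s.t. A x <= b, x >= 0' is:
  Dual:  min b^T y  s.t.  A^T y >= c,  y >= 0.

So the dual LP is:
  minimize  5y1 + 12y2 + 19y3
  subject to:
    y1 + 3y3 >= 1
    y2 + 2y3 >= 6
    y1, y2, y3 >= 0

Solving the primal: x* = (0, 9.5).
  primal value c^T x* = 57.
Solving the dual: y* = (0, 0, 3).
  dual value b^T y* = 57.
Strong duality: c^T x* = b^T y*. Confirmed.

57


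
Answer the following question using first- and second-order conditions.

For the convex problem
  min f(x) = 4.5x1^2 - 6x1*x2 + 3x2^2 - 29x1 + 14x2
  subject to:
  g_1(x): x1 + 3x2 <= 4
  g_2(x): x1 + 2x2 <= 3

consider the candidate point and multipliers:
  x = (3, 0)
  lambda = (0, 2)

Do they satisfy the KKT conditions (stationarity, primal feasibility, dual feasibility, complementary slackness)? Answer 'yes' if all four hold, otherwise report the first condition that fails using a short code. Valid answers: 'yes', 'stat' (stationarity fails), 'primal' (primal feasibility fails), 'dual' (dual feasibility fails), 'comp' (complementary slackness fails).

Gradient of f: grad f(x) = Q x + c = (-2, -4)
Constraint values g_i(x) = a_i^T x - b_i:
  g_1((3, 0)) = -1
  g_2((3, 0)) = 0
Stationarity residual: grad f(x) + sum_i lambda_i a_i = (0, 0)
  -> stationarity OK
Primal feasibility (all g_i <= 0): OK
Dual feasibility (all lambda_i >= 0): OK
Complementary slackness (lambda_i * g_i(x) = 0 for all i): OK

Verdict: yes, KKT holds.

yes


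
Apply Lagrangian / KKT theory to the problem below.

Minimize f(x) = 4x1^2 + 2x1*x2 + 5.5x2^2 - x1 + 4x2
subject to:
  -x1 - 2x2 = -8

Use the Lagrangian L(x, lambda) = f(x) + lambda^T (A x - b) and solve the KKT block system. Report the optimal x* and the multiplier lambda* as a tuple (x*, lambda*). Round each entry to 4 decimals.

Form the Lagrangian:
  L(x, lambda) = (1/2) x^T Q x + c^T x + lambda^T (A x - b)
Stationarity (grad_x L = 0): Q x + c + A^T lambda = 0.
Primal feasibility: A x = b.

This gives the KKT block system:
  [ Q   A^T ] [ x     ]   [-c ]
  [ A    0  ] [ lambda ] = [ b ]

Solving the linear system:
  x*      = (1.9429, 3.0286)
  lambda* = (20.6)
  f(x*)   = 87.4857

x* = (1.9429, 3.0286), lambda* = (20.6)


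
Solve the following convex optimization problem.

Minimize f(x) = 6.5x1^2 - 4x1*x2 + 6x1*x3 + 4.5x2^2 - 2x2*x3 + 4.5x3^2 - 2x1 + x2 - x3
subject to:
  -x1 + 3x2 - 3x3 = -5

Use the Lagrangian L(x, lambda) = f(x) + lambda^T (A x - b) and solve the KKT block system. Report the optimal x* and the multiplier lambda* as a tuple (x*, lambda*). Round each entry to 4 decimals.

Form the Lagrangian:
  L(x, lambda) = (1/2) x^T Q x + c^T x + lambda^T (A x - b)
Stationarity (grad_x L = 0): Q x + c + A^T lambda = 0.
Primal feasibility: A x = b.

This gives the KKT block system:
  [ Q   A^T ] [ x     ]   [-c ]
  [ A    0  ] [ lambda ] = [ b ]

Solving the linear system:
  x*      = (-0.3614, -0.8419, 0.9452)
  lambda* = (2.3407)
  f(x*)   = 5.3197

x* = (-0.3614, -0.8419, 0.9452), lambda* = (2.3407)


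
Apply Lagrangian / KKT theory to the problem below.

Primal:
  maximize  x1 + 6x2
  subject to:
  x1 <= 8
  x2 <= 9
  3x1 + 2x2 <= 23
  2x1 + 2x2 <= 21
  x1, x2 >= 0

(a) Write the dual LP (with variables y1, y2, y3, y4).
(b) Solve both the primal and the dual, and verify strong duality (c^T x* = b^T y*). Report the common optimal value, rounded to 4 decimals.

The standard primal-dual pair for 'max c^T x s.t. A x <= b, x >= 0' is:
  Dual:  min b^T y  s.t.  A^T y >= c,  y >= 0.

So the dual LP is:
  minimize  8y1 + 9y2 + 23y3 + 21y4
  subject to:
    y1 + 3y3 + 2y4 >= 1
    y2 + 2y3 + 2y4 >= 6
    y1, y2, y3, y4 >= 0

Solving the primal: x* = (1.5, 9).
  primal value c^T x* = 55.5.
Solving the dual: y* = (0, 5, 0, 0.5).
  dual value b^T y* = 55.5.
Strong duality: c^T x* = b^T y*. Confirmed.

55.5


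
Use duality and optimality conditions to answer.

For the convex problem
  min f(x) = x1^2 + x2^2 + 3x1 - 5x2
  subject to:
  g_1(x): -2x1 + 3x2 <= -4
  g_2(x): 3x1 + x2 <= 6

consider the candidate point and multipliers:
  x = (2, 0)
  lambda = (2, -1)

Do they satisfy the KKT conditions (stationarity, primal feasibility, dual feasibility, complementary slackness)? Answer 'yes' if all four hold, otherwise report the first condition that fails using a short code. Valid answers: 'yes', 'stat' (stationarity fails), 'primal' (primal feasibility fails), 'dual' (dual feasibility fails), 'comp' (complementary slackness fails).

Gradient of f: grad f(x) = Q x + c = (7, -5)
Constraint values g_i(x) = a_i^T x - b_i:
  g_1((2, 0)) = 0
  g_2((2, 0)) = 0
Stationarity residual: grad f(x) + sum_i lambda_i a_i = (0, 0)
  -> stationarity OK
Primal feasibility (all g_i <= 0): OK
Dual feasibility (all lambda_i >= 0): FAILS
Complementary slackness (lambda_i * g_i(x) = 0 for all i): OK

Verdict: the first failing condition is dual_feasibility -> dual.

dual


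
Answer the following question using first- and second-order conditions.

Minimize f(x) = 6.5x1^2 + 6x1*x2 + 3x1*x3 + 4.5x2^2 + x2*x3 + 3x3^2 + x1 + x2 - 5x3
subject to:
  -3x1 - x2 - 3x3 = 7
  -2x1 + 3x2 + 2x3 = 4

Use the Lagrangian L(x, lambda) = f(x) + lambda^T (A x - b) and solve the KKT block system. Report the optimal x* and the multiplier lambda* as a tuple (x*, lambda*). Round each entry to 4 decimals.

Form the Lagrangian:
  L(x, lambda) = (1/2) x^T Q x + c^T x + lambda^T (A x - b)
Stationarity (grad_x L = 0): Q x + c + A^T lambda = 0.
Primal feasibility: A x = b.

This gives the KKT block system:
  [ Q   A^T ] [ x     ]   [-c ]
  [ A    0  ] [ lambda ] = [ b ]

Solving the linear system:
  x*      = (-1.6855, 0.8249, -0.9228)
  lambda* = (-5.5831, -0.9905)
  f(x*)   = 23.3987

x* = (-1.6855, 0.8249, -0.9228), lambda* = (-5.5831, -0.9905)


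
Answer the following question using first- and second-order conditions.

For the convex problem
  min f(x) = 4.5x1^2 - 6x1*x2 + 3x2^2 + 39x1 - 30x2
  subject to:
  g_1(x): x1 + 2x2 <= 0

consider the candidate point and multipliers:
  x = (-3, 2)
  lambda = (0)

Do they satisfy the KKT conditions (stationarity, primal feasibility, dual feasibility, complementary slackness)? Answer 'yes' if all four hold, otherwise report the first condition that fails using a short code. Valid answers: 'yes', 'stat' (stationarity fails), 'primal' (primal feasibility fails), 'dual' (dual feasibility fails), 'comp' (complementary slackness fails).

Gradient of f: grad f(x) = Q x + c = (0, 0)
Constraint values g_i(x) = a_i^T x - b_i:
  g_1((-3, 2)) = 1
Stationarity residual: grad f(x) + sum_i lambda_i a_i = (0, 0)
  -> stationarity OK
Primal feasibility (all g_i <= 0): FAILS
Dual feasibility (all lambda_i >= 0): OK
Complementary slackness (lambda_i * g_i(x) = 0 for all i): OK

Verdict: the first failing condition is primal_feasibility -> primal.

primal


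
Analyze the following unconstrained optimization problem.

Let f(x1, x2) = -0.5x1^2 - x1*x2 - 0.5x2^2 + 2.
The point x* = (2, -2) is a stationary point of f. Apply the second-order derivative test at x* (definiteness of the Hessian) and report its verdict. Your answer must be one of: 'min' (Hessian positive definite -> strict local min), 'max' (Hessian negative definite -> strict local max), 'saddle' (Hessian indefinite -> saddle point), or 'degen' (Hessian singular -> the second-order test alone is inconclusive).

Compute the Hessian H = grad^2 f:
  H = [[-1, -1], [-1, -1]]
Verify stationarity: grad f(x*) = H x* + g = (0, 0).
Eigenvalues of H: -2, 0.
H has a zero eigenvalue (singular; negative semidefinite but not definite), so H is neither positive definite, negative definite, nor indefinite. The second-order test alone is inconclusive -> degen.
(Indeed, f is constant along the null direction of H through x*, so x* is not a strict local extremum.)

degen


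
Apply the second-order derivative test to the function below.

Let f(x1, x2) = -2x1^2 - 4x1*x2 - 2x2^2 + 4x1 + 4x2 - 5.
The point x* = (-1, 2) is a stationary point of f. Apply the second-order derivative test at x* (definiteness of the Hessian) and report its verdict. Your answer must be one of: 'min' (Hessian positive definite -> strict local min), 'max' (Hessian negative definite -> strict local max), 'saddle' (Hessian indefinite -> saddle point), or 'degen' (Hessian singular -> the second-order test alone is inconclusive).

Compute the Hessian H = grad^2 f:
  H = [[-4, -4], [-4, -4]]
Verify stationarity: grad f(x*) = H x* + g = (0, 0).
Eigenvalues of H: -8, 0.
H has a zero eigenvalue (singular; negative semidefinite but not definite), so H is neither positive definite, negative definite, nor indefinite. The second-order test alone is inconclusive -> degen.
(Indeed, f is constant along the null direction of H through x*, so x* is not a strict local extremum.)

degen


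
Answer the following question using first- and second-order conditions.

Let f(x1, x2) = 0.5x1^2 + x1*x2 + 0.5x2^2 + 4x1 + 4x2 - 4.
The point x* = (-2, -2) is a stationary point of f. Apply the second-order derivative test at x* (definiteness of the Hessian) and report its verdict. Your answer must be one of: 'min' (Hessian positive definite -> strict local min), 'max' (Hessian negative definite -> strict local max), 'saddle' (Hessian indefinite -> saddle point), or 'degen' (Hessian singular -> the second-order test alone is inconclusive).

Compute the Hessian H = grad^2 f:
  H = [[1, 1], [1, 1]]
Verify stationarity: grad f(x*) = H x* + g = (0, 0).
Eigenvalues of H: 0, 2.
H has a zero eigenvalue (singular; positive semidefinite but not definite), so H is neither positive definite, negative definite, nor indefinite. The second-order test alone is inconclusive -> degen.
(Indeed, f is constant along the null direction of H through x*, so x* is not a strict local extremum.)

degen


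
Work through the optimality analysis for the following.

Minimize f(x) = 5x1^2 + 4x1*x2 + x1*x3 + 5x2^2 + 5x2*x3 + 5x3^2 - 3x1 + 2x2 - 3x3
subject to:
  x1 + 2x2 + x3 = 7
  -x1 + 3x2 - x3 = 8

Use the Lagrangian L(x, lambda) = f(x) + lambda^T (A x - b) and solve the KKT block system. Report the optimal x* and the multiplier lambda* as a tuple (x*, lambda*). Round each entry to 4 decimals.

Form the Lagrangian:
  L(x, lambda) = (1/2) x^T Q x + c^T x + lambda^T (A x - b)
Stationarity (grad_x L = 0): Q x + c + A^T lambda = 0.
Primal feasibility: A x = b.

This gives the KKT block system:
  [ Q   A^T ] [ x     ]   [-c ]
  [ A    0  ] [ lambda ] = [ b ]

Solving the linear system:
  x*      = (0.6667, 3, 0.3333)
  lambda* = (-16.8667, -0.8667)
  f(x*)   = 64

x* = (0.6667, 3, 0.3333), lambda* = (-16.8667, -0.8667)


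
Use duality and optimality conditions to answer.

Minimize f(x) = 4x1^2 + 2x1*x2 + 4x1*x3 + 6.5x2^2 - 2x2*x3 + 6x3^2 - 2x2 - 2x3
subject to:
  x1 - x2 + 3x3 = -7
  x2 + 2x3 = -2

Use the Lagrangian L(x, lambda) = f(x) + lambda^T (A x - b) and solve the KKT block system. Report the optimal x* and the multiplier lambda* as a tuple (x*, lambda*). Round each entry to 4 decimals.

Form the Lagrangian:
  L(x, lambda) = (1/2) x^T Q x + c^T x + lambda^T (A x - b)
Stationarity (grad_x L = 0): Q x + c + A^T lambda = 0.
Primal feasibility: A x = b.

This gives the KKT block system:
  [ Q   A^T ] [ x     ]   [-c ]
  [ A    0  ] [ lambda ] = [ b ]

Solving the linear system:
  x*      = (-0.9485, 1.2206, -1.6103)
  lambda* = (11.5882, -3.6029)
  f(x*)   = 37.3456

x* = (-0.9485, 1.2206, -1.6103), lambda* = (11.5882, -3.6029)


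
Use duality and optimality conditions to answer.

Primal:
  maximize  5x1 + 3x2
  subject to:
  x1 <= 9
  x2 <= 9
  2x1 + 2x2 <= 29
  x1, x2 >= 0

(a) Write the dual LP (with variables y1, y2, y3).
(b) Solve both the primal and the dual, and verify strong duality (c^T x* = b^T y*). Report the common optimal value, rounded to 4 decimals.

The standard primal-dual pair for 'max c^T x s.t. A x <= b, x >= 0' is:
  Dual:  min b^T y  s.t.  A^T y >= c,  y >= 0.

So the dual LP is:
  minimize  9y1 + 9y2 + 29y3
  subject to:
    y1 + 2y3 >= 5
    y2 + 2y3 >= 3
    y1, y2, y3 >= 0

Solving the primal: x* = (9, 5.5).
  primal value c^T x* = 61.5.
Solving the dual: y* = (2, 0, 1.5).
  dual value b^T y* = 61.5.
Strong duality: c^T x* = b^T y*. Confirmed.

61.5


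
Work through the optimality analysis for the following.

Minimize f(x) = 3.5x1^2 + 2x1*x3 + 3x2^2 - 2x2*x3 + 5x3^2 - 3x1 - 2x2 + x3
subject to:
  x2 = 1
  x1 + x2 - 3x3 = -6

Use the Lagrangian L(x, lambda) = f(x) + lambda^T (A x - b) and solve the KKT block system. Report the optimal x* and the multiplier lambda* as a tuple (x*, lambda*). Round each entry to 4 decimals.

Form the Lagrangian:
  L(x, lambda) = (1/2) x^T Q x + c^T x + lambda^T (A x - b)
Stationarity (grad_x L = 0): Q x + c + A^T lambda = 0.
Primal feasibility: A x = b.

This gives the KKT block system:
  [ Q   A^T ] [ x     ]   [-c ]
  [ A    0  ] [ lambda ] = [ b ]

Solving the linear system:
  x*      = (-0.9647, 1, 2.0118)
  lambda* = (-5.7059, 5.7294)
  f(x*)   = 21.4941

x* = (-0.9647, 1, 2.0118), lambda* = (-5.7059, 5.7294)


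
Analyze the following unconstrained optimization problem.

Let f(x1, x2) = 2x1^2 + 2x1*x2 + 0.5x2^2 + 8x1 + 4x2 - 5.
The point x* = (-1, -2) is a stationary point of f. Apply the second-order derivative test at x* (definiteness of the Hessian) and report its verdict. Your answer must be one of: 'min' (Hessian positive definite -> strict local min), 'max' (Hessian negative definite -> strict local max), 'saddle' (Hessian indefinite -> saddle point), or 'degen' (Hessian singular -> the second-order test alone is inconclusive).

Compute the Hessian H = grad^2 f:
  H = [[4, 2], [2, 1]]
Verify stationarity: grad f(x*) = H x* + g = (0, 0).
Eigenvalues of H: 0, 5.
H has a zero eigenvalue (singular; positive semidefinite but not definite), so H is neither positive definite, negative definite, nor indefinite. The second-order test alone is inconclusive -> degen.
(Indeed, f is constant along the null direction of H through x*, so x* is not a strict local extremum.)

degen


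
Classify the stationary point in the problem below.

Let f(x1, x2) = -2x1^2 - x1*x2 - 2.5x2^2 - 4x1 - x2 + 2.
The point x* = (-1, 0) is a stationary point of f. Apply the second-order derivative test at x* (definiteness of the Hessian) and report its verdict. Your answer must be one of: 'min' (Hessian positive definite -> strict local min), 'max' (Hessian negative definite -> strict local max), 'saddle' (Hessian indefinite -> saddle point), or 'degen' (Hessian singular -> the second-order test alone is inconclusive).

Compute the Hessian H = grad^2 f:
  H = [[-4, -1], [-1, -5]]
Verify stationarity: grad f(x*) = H x* + g = (0, 0).
Eigenvalues of H: -5.618, -3.382.
Both eigenvalues < 0, so H is negative definite -> x* is a strict local max.

max


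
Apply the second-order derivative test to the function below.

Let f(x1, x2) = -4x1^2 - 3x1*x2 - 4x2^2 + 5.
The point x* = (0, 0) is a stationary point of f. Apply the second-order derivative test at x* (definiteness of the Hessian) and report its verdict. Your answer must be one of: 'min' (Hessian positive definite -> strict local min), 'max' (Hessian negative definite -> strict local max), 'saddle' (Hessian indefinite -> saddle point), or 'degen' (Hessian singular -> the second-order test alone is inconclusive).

Compute the Hessian H = grad^2 f:
  H = [[-8, -3], [-3, -8]]
Verify stationarity: grad f(x*) = H x* + g = (0, 0).
Eigenvalues of H: -11, -5.
Both eigenvalues < 0, so H is negative definite -> x* is a strict local max.

max


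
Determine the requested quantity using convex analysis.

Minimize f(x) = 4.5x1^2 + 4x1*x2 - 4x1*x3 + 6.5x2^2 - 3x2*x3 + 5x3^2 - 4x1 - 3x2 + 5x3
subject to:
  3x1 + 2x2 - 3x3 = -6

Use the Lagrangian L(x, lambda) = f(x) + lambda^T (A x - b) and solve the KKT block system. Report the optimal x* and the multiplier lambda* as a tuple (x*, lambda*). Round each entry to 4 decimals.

Form the Lagrangian:
  L(x, lambda) = (1/2) x^T Q x + c^T x + lambda^T (A x - b)
Stationarity (grad_x L = 0): Q x + c + A^T lambda = 0.
Primal feasibility: A x = b.

This gives the KKT block system:
  [ Q   A^T ] [ x     ]   [-c ]
  [ A    0  ] [ lambda ] = [ b ]

Solving the linear system:
  x*      = (-1.1103, -0.1573, 0.7848)
  lambda* = (5.9204)
  f(x*)   = 22.1799

x* = (-1.1103, -0.1573, 0.7848), lambda* = (5.9204)


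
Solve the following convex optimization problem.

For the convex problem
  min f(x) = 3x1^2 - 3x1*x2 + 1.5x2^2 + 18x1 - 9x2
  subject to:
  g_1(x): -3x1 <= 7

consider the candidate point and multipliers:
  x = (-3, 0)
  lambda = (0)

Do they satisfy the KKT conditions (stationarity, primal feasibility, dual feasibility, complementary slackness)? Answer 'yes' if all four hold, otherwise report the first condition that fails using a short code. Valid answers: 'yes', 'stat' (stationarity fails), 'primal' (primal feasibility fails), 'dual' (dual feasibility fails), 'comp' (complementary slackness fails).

Gradient of f: grad f(x) = Q x + c = (0, 0)
Constraint values g_i(x) = a_i^T x - b_i:
  g_1((-3, 0)) = 2
Stationarity residual: grad f(x) + sum_i lambda_i a_i = (0, 0)
  -> stationarity OK
Primal feasibility (all g_i <= 0): FAILS
Dual feasibility (all lambda_i >= 0): OK
Complementary slackness (lambda_i * g_i(x) = 0 for all i): OK

Verdict: the first failing condition is primal_feasibility -> primal.

primal
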